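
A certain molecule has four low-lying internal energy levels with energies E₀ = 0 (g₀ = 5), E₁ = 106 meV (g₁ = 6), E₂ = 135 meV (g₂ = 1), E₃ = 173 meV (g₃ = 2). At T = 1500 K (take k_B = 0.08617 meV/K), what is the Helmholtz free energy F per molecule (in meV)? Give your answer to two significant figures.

-280 meV

k_BT = 0.08617 × 1500 K = 129.3 meV.
Eᵢ/kT = 0, 0.8198, 1.044, 1.338.
Z = Σ gᵢe^(−Eᵢ/kT) = 5·e^(−0) + 6·e^(−0.8198) + 1·e^(−1.044) + 2·e^(−1.338) = 5.000 + 2.643 + 0.3520 + 0.5247 = 8.520.
F = −kT ln Z = −129.3 × ln(8.520) = −129.3 × 2.142 = -280 meV.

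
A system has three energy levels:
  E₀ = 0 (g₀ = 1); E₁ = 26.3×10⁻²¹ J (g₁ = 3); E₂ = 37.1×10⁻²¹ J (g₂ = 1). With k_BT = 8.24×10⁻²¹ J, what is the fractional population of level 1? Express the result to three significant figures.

0.109

Eᵢ/kT = 0, 3.1917, 4.5024.
Z = Σ gᵢe^(−Eᵢ/kT) = 1·e^(−0) + 3·e^(−3.1917) + 1·e^(−4.5024) = 1.0000 + 0.12331 + 0.011082 = 1.1344.
P₁ = g₁ e^(−E₁/kT) / Z = 0.12331/1.1344 = 0.109.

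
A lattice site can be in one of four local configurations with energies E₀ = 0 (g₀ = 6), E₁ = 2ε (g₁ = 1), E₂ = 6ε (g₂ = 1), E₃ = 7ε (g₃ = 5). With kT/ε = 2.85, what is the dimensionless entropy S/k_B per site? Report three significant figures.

2.19

Eᵢ/kT = 0, 0.70175, 2.1053, 2.4561.
Z = Σ gᵢe^(−Eᵢ/kT) = 6·e^(−0) + 1·e^(−0.70175) + 1·e^(−2.1053) + 5·e^(−2.4561) = 6.0000 + 0.49572 + 0.12181 + 0.42884 = 7.0464.
⟨E⟩ = Σ EᵢPᵢ = 0.67044 ε.
S/k_B = ln Z + ⟨E⟩/kT = ln(7.0464) + 0.67044/2.85 = 1.9525 + 0.23524 = 2.19.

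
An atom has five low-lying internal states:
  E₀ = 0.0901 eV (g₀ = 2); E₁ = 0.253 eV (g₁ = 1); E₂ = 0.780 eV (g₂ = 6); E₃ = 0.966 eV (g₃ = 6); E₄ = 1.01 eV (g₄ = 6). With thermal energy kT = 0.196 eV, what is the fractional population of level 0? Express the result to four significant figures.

0.7308

Eᵢ/kT = 0.459694, 1.29082, 3.97959, 4.92857, 5.15306.
Z = Σ gᵢe^(−Eᵢ/kT) = 2·e^(−0.459694) + 1·e^(−1.29082) + 6·e^(−3.97959) + 6·e^(−4.92857) + 6·e^(−5.15306) = 1.26295 + 0.275045 + 0.112160 + 0.0434211 + 0.0346901 = 1.72827.
P₀ = g₀ e^(−E₀/kT) / Z = 1.26295/1.72827 = 0.7308.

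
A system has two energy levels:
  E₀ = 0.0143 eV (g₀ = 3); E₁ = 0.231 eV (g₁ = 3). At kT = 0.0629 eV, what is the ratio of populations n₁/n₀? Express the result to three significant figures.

n₁/n₀ = (g₁/g₀) exp[−(E₁−E₀)/kT] = (3/3) × exp(−(0.2167 eV)/(0.0629 eV)) = (3/3) × exp(-3.4452) = 0.0319.

0.0319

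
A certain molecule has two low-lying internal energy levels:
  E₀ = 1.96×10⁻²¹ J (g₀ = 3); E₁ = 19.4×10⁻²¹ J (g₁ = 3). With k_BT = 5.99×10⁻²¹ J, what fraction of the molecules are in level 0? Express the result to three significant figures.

Eᵢ/kT = 0.32721, 3.2387.
Z = Σ gᵢe^(−Eᵢ/kT) = 3·e^(−0.32721) + 3·e^(−3.2387) = 2.1628 + 0.11764 = 2.2804.
P₀ = g₀ e^(−E₀/kT) / Z = 2.1628/2.2804 = 0.948.

0.948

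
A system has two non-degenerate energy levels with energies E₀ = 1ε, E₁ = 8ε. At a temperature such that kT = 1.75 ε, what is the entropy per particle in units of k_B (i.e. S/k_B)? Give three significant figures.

Eᵢ/kT = 0.57143, 4.5714.
Z = Σ e^(−Eᵢ/kT) = e^(−0.57143) + e^(−4.5714) = 0.56472 + 0.010343 = 0.57506.
⟨E⟩ = Σ EᵢPᵢ = 1.1259 ε.
S/k_B = ln Z + ⟨E⟩/kT = ln(0.57506) + 1.1259/1.75 = -0.55328 + 0.64337 = 0.0901.

0.0901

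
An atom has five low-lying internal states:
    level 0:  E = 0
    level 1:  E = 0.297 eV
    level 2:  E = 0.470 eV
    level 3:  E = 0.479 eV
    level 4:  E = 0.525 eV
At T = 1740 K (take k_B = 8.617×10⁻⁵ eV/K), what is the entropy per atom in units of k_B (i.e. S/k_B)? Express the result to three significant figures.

0.741

k_BT = 8.617×10⁻⁵ × 1740 K = 0.14994 eV.
Eᵢ/kT = 0, 1.9808, 3.1346, 3.1946, 3.5014.
Z = Σ e^(−Eᵢ/kT) = e^(−0) + e^(−1.9808) + e^(−3.1346) + e^(−3.1946) + e^(−3.5014) = 1.0000 + 0.13796 + 0.043517 + 0.040983 + 0.030155 = 1.2526.
⟨E⟩ = Σ EᵢPᵢ = 0.077351 eV.
S/k_B = ln Z + ⟨E⟩/kT = ln(1.2526) + 0.077351/0.14994 = 0.22522 + 0.51588 = 0.741.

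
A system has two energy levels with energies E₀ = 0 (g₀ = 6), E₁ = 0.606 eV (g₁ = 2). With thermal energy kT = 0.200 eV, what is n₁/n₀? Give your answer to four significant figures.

n₁/n₀ = (g₁/g₀) exp[−(E₁−E₀)/kT] = (2/6) × exp(−(0.606 eV)/(0.200 eV)) = (2/6) × exp(-3.03000) = 0.01611.

0.01611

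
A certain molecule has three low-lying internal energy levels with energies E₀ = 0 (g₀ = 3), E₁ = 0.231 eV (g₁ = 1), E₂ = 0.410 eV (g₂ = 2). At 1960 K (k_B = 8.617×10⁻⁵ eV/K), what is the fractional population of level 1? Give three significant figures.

0.0742

k_BT = 8.617×10⁻⁵ × 1960 K = 0.16889 eV.
Eᵢ/kT = 0, 1.3678, 2.4276.
Z = Σ gᵢe^(−Eᵢ/kT) = 3·e^(−0) + 1·e^(−1.3678) + 2·e^(−2.4276) = 3.0000 + 0.25467 + 0.17650 = 3.4312.
P₁ = g₁ e^(−E₁/kT) / Z = 0.25467/3.4312 = 0.0742.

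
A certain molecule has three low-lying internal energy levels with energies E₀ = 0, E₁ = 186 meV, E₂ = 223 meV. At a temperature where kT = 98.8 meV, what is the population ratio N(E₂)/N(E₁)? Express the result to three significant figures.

0.688

n₂/n₁ = exp[−(E₂−E₁)/kT] = exp(−(37 meV)/(98.8 meV)) = exp(-0.37449) = 0.688.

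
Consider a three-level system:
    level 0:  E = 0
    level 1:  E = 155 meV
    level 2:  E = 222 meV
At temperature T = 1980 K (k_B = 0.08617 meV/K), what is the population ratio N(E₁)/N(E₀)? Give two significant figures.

k_BT = 0.08617 × 1980 K = 170.6 meV.
n₁/n₀ = exp[−(E₁−E₀)/kT] = exp(−(155 meV)/(170.6 meV)) = exp(-0.9086) = 0.40.

0.40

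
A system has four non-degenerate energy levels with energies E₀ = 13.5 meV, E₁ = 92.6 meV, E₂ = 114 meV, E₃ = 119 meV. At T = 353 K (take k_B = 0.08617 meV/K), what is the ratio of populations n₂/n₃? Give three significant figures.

1.18

k_BT = 0.08617 × 353 K = 30.418 meV.
n₂/n₃ = exp[−(E₂−E₃)/kT] = exp(−(-5 meV)/(30.418 meV)) = exp(0.16438) = 1.18.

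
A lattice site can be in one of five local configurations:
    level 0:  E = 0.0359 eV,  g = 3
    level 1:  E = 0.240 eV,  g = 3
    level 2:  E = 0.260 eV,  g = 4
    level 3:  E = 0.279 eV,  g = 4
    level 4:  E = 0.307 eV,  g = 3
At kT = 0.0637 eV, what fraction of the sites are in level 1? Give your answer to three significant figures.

Eᵢ/kT = 0.56358, 3.7677, 4.0816, 4.3799, 4.8195.
Z = Σ gᵢe^(−Eᵢ/kT) = 3·e^(−0.56358) + 3·e^(−3.7677) + 4·e^(−4.0816) + 4·e^(−4.3799) + 3·e^(−4.8195) = 1.7075 + 0.069315 + 0.067522 + 0.050106 + 0.024212 = 1.9187.
P₁ = g₁ e^(−E₁/kT) / Z = 0.069315/1.9187 = 0.0361.

0.0361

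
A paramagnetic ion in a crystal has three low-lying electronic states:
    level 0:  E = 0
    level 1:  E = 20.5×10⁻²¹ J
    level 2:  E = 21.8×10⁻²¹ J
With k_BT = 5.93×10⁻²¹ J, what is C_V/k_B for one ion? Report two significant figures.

0.64

Eᵢ/kT = 0, 3.457, 3.676.
Z = Σ e^(−Eᵢ/kT) = e^(−0) + e^(−3.457) + e^(−3.676) = 1.000 + 0.03152 + 0.02532 = 1.057.
⟨E⟩ = 1.134, ⟨E²⟩ = 23.92.
C_V/k_B = (⟨E²⟩ − ⟨E⟩²)/(kT)² = (23.92 − 1.286)/35.16 = 0.64.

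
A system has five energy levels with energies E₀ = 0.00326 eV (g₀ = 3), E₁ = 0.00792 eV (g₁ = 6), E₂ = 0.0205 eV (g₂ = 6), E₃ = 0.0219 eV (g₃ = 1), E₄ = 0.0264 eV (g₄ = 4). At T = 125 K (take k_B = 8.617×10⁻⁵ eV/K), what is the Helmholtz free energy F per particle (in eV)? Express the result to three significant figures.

-0.0201 eV

k_BT = 8.617×10⁻⁵ × 125 K = 0.010771 eV.
Eᵢ/kT = 0.30266, 0.73531, 1.9033, 2.0332, 2.4510.
Z = Σ gᵢe^(−Eᵢ/kT) = 3·e^(−0.30266) + 6·e^(−0.73531) + 6·e^(−1.9033) + 1·e^(−2.0332) + 4·e^(−2.4510) = 2.2166 + 2.8761 + 0.89446 + 0.13092 + 0.34483 = 6.4629.
F = −kT ln Z = −0.010771 × ln(6.4629) = −0.010771 × 1.8661 = -0.0201 eV.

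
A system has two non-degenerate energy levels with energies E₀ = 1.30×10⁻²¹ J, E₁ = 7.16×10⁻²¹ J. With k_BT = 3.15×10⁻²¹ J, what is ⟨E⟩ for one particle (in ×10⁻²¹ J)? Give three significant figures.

2.09 ×10⁻²¹ J

Eᵢ/kT = 0.41270, 2.2730.
Z = Σ e^(−Eᵢ/kT) = e^(−0.41270) + e^(−2.2730) = 0.66186 + 0.10300 = 0.76486.
⟨E⟩ = Σ Eᵢ e^(−Eᵢ/kT) / Z = (1.30·0.66186 + 7.16·0.10300) / 0.76486 = 2.09 ×10⁻²¹ J.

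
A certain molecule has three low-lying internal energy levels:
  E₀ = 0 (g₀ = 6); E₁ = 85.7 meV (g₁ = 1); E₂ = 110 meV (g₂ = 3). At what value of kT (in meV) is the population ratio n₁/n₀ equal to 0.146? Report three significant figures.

647 meV

n₁/n₀ = (g₁/g₀) exp[−(E₁−E₀)/kT] = 0.146.
⇒ (E₁−E₀)/kT = ln((1/6)/0.146) = ln(1.1416) = 0.13243.
kT = 85.7 meV / 0.13243 = 647 meV.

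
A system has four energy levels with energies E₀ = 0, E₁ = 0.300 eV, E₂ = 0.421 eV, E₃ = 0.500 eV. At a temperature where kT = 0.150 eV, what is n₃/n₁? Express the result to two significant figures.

0.26

n₃/n₁ = exp[−(E₃−E₁)/kT] = exp(−(0.200 eV)/(0.150 eV)) = exp(-1.333) = 0.26.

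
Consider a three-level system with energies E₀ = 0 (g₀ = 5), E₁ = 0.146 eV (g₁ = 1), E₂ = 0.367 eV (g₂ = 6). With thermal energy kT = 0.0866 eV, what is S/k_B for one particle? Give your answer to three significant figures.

Eᵢ/kT = 0, 1.6859, 4.2379.
Z = Σ gᵢe^(−Eᵢ/kT) = 5·e^(−0) + 1·e^(−1.6859) + 6·e^(−4.2379) = 5.0000 + 0.18528 + 0.086627 = 5.2719.
⟨E⟩ = Σ EᵢPᵢ = 0.011162 eV.
S/k_B = ln Z + ⟨E⟩/kT = ln(5.2719) + 0.011162/0.0866 = 1.6624 + 0.12889 = 1.79.

1.79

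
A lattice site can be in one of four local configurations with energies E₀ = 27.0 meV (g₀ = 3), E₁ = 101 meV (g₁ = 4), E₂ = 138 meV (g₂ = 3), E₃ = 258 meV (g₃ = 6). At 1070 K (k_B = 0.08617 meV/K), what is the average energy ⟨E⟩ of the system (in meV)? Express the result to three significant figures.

82.9 meV

k_BT = 0.08617 × 1070 K = 92.202 meV.
Eᵢ/kT = 0.29284, 1.0954, 1.4967, 2.7982.
Z = Σ gᵢe^(−Eᵢ/kT) = 3·e^(−0.29284) + 4·e^(−1.0954) + 3·e^(−1.4967) + 6·e^(−2.7982) = 2.2384 + 1.3376 + 0.67160 + 0.36552 = 4.6131.
⟨E⟩ = Σ Eᵢ gᵢe^(−Eᵢ/kT) / Z = (27.0·2.2384 + 101·1.3376 + 138·0.67160 + 258·0.36552) / 4.6131 = 82.9 meV.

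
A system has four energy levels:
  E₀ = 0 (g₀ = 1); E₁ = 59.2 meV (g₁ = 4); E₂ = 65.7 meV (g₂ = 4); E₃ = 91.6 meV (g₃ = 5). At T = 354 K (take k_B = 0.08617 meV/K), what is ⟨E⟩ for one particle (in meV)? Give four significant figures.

k_BT = 0.08617 × 354 K = 30.5042 meV.
Eᵢ/kT = 0, 1.94072, 2.15380, 3.00287.
Z = Σ gᵢe^(−Eᵢ/kT) = 1·e^(−0) + 4·e^(−1.94072) + 4·e^(−2.15380) + 5·e^(−3.00287) = 1.00000 + 0.574402 + 0.464169 + 0.248222 = 2.28679.
⟨E⟩ = Σ Eᵢ gᵢe^(−Eᵢ/kT) / Z = (0·1.00000 + 59.2·0.574402 + 65.7·0.464169 + 91.6·0.248222) / 2.28679 = 38.15 meV.

38.15 meV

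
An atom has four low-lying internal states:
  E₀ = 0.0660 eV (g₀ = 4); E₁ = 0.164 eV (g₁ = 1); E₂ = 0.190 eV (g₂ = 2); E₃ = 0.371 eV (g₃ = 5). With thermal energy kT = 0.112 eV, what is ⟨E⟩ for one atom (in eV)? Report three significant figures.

0.107 eV

Eᵢ/kT = 0.58929, 1.4643, 1.6964, 3.3125.
Z = Σ gᵢe^(−Eᵢ/kT) = 4·e^(−0.58929) + 1·e^(−1.4643) + 2·e^(−1.6964) + 5·e^(−3.3125) = 2.2189 + 0.23124 + 0.36668 + 0.18212 = 2.9989.
⟨E⟩ = Σ Eᵢ gᵢe^(−Eᵢ/kT) / Z = (0.0660·2.2189 + 0.164·0.23124 + 0.190·0.36668 + 0.371·0.18212) / 2.9989 = 0.107 eV.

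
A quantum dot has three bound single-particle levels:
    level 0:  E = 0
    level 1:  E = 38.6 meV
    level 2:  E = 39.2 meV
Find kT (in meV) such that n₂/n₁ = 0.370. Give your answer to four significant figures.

n₂/n₁ = exp[−(E₂−E₁)/kT] = 0.370.
⇒ (E₂−E₁)/kT = ln(1/0.370) = ln(2.70270) = 0.994251.
kT = 0.6 meV / 0.994251 = 0.6035 meV.

0.6035 meV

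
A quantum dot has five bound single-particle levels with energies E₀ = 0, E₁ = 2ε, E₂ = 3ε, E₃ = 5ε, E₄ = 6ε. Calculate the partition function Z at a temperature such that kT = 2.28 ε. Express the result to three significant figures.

Eᵢ/kT = 0, 0.87719, 1.3158, 2.1930, 2.6316.
Z = Σ e^(−Eᵢ/kT) = e^(−0) + e^(−0.87719) + e^(−1.3158) + e^(−2.1930) + e^(−2.6316) = 1.0000 + 0.41595 + 0.26826 + 0.11158 + 0.071963 = 1.8678.

Z = 1.87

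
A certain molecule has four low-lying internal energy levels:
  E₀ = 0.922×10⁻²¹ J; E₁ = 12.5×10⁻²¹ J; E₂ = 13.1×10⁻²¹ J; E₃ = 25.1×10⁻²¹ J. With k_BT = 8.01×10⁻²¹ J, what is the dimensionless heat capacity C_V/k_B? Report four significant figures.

Eᵢ/kT = 0.115106, 1.56055, 1.63546, 3.13358.
Z = Σ e^(−Eᵢ/kT) = e^(−0.115106) + e^(−1.56055) + e^(−1.63546) + e^(−3.13358) = 0.891272 + 0.210021 + 0.194863 + 0.0435616 = 1.33972.
⟨E⟩ = 5.29448, ⟨E²⟩ = 70.5059.
C_V/k_B = (⟨E²⟩ − ⟨E⟩²)/(kT)² = (70.5059 − 28.0315)/64.1601 = 0.6620.

0.6620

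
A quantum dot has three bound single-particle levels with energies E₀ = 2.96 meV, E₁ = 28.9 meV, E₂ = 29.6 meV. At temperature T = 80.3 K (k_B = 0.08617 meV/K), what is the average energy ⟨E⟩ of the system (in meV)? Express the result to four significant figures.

4.087 meV

k_BT = 0.08617 × 80.3 K = 6.91945 meV.
Eᵢ/kT = 0.427780, 4.17663, 4.27780.
Z = Σ e^(−Eᵢ/kT) = e^(−0.427780) + e^(−4.17663) + e^(−4.27780) = 0.651955 + 0.0153502 + 0.0138731 = 0.681178.
⟨E⟩ = Σ Eᵢ e^(−Eᵢ/kT) / Z = (2.96·0.651955 + 28.9·0.0153502 + 29.6·0.0138731) / 0.681178 = 4.087 meV.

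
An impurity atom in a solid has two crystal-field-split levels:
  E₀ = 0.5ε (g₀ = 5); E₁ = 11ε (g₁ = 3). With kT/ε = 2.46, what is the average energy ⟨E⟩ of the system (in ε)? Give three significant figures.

Eᵢ/kT = 0.20325, 4.4715.
Z = Σ gᵢe^(−Eᵢ/kT) = 5·e^(−0.20325) + 3·e^(−4.4715) = 4.0804 + 0.034290 = 4.1147.
⟨E⟩ = Σ Eᵢ gᵢe^(−Eᵢ/kT) / Z = (0.5·4.0804 + 11·0.034290) / 4.1147 = 0.588 ε.

0.588 ε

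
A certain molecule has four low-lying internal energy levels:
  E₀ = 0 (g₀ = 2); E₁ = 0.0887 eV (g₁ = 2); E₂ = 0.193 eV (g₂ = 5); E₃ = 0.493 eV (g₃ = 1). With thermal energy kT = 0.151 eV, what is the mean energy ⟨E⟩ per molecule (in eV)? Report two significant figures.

Eᵢ/kT = 0, 0.5874, 1.278, 3.265.
Z = Σ gᵢe^(−Eᵢ/kT) = 2·e^(−0) + 2·e^(−0.5874) + 5·e^(−1.278) + 1·e^(−3.265) = 2.000 + 1.112 + 1.393 + 0.03820 = 4.543.
⟨E⟩ = Σ Eᵢ gᵢe^(−Eᵢ/kT) / Z = (0·2.000 + 0.0887·1.112 + 0.193·1.393 + 0.493·0.03820) / 4.543 = 0.085 eV.

0.085 eV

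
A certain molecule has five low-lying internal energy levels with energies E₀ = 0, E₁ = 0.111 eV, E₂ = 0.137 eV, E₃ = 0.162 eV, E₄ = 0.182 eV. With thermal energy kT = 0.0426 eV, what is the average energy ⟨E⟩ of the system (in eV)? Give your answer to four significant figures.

0.01725 eV

Eᵢ/kT = 0, 2.60563, 3.21596, 3.80282, 4.27230.
Z = Σ e^(−Eᵢ/kT) = e^(−0) + e^(−2.60563) + e^(−3.21596) + e^(−3.80282) + e^(−4.27230) = 1.00000 + 0.0738566 + 0.0401168 + 0.0223078 + 0.0139497 = 1.15023.
⟨E⟩ = Σ Eᵢ e^(−Eᵢ/kT) / Z = (0·1.00000 + 0.111·0.0738566 + 0.137·0.0401168 + 0.162·0.0223078 + 0.182·0.0139497) / 1.15023 = 0.01725 eV.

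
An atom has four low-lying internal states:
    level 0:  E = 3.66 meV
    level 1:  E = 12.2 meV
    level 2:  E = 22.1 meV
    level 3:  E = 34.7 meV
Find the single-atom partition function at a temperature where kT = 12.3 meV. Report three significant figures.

Z = 1.34

Eᵢ/kT = 0.29756, 0.99187, 1.7967, 2.8211.
Z = Σ e^(−Eᵢ/kT) = e^(−0.29756) + e^(−0.99187) + e^(−1.7967) + e^(−2.8211) = 0.74263 + 0.37088 + 0.16585 + 0.059540 = 1.3389.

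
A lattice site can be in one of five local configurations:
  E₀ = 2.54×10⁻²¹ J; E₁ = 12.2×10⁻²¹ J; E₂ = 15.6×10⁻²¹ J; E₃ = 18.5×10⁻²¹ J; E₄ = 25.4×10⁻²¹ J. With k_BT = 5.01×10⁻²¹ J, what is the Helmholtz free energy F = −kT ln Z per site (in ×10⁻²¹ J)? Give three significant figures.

Eᵢ/kT = 0.50699, 2.4351, 3.1138, 3.6926, 5.0699.
Z = Σ e^(−Eᵢ/kT) = e^(−0.50699) + e^(−2.4351) + e^(−3.1138) + e^(−3.6926) + e^(−5.0699) = 0.60231 + 0.087589 + 0.044432 + 0.024907 + 0.0062830 = 0.76552.
F = −kT ln Z = −5.01 × ln(0.76552) = −5.01 × -0.26720 = 1.34 ×10⁻²¹ J.

1.34 ×10⁻²¹ J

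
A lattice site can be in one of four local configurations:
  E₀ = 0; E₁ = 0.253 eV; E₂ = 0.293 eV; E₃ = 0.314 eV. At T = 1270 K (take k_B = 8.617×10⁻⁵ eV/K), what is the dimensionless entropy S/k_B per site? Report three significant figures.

0.673

k_BT = 8.617×10⁻⁵ × 1270 K = 0.10944 eV.
Eᵢ/kT = 0, 2.3118, 2.6773, 2.8692.
Z = Σ e^(−Eᵢ/kT) = e^(−0) + e^(−2.3118) + e^(−2.6773) + e^(−2.8692) = 1.0000 + 0.099083 + 0.068749 + 0.056744 = 1.2246.
⟨E⟩ = Σ EᵢPᵢ = 0.051469 eV.
S/k_B = ln Z + ⟨E⟩/kT = ln(1.2246) + 0.051469/0.10944 = 0.20261 + 0.47029 = 0.673.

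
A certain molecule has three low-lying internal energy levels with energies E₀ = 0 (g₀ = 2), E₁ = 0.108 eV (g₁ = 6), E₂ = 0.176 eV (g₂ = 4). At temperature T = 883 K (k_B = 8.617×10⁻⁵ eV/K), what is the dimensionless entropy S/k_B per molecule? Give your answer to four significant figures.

k_BT = 8.617×10⁻⁵ × 883 K = 0.0760881 eV.
Eᵢ/kT = 0, 1.41941, 2.31311.
Z = Σ gᵢe^(−Eᵢ/kT) = 2·e^(−0) + 6·e^(−1.41941) + 4·e^(−2.31311) = 2.00000 + 1.45114 + 0.395812 = 3.84695.
⟨E⟩ = Σ EᵢPᵢ = 0.0588482 eV.
S/k_B = ln Z + ⟨E⟩/kT = ln(3.84695) + 0.0588482/0.0760881 = 1.34728 + 0.773422 = 2.121.

2.121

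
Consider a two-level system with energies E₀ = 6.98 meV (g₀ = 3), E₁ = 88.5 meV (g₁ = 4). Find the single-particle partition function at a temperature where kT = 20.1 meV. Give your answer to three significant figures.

Eᵢ/kT = 0.34726, 4.4030.
Z = Σ gᵢe^(−Eᵢ/kT) = 3·e^(−0.34726) + 4·e^(−4.4030) = 2.1199 + 0.048962 = 2.1689.

Z = 2.17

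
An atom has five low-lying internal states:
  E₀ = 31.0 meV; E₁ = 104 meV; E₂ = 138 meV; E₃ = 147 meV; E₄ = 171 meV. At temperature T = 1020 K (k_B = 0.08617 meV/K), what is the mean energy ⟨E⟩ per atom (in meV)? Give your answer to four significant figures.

k_BT = 0.08617 × 1020 K = 87.8934 meV.
Eᵢ/kT = 0.352700, 1.18325, 1.57008, 1.67248, 1.94554.
Z = Σ e^(−Eᵢ/kT) = e^(−0.352700) + e^(−1.18325) + e^(−1.57008) + e^(−1.67248) + e^(−1.94554) = 0.702788 + 0.306282 + 0.208029 + 0.187781 + 0.142910 = 1.54779.
⟨E⟩ = Σ Eᵢ e^(−Eᵢ/kT) / Z = (31.0·0.702788 + 104·0.306282 + 138·0.208029 + 147·0.187781 + 171·0.142910) / 1.54779 = 86.83 meV.

86.83 meV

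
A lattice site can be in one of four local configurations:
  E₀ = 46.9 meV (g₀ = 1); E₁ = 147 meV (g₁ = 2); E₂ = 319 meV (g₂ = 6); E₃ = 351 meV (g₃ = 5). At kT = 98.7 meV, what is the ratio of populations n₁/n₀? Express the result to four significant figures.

n₁/n₀ = (g₁/g₀) exp[−(E₁−E₀)/kT] = (2/1) × exp(−(100.1 meV)/(98.7 meV)) = (2/1) × exp(-1.01418) = 0.7254.

0.7254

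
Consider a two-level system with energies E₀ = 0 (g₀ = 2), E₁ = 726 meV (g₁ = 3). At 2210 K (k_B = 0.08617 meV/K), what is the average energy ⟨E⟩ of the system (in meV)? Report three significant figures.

k_BT = 0.08617 × 2210 K = 190.44 meV.
Eᵢ/kT = 0, 3.8122.
Z = Σ gᵢe^(−Eᵢ/kT) = 2·e^(−0) + 3·e^(−3.8122) = 2.0000 + 0.066299 = 2.0663.
⟨E⟩ = Σ Eᵢ gᵢe^(−Eᵢ/kT) / Z = (0·2.0000 + 726·0.066299) / 2.0663 = 23.3 meV.

23.3 meV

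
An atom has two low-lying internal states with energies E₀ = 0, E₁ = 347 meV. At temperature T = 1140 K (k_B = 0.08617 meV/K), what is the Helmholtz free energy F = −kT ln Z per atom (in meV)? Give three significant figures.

k_BT = 0.08617 × 1140 K = 98.234 meV.
Eᵢ/kT = 0, 3.5324.
Z = Σ e^(−Eᵢ/kT) = e^(−0) + e^(−3.5324) = 1.0000 + 0.029235 = 1.0292.
F = −kT ln Z = −98.234 × ln(1.0292) = −98.234 × 0.028782 = -2.83 meV.

-2.83 meV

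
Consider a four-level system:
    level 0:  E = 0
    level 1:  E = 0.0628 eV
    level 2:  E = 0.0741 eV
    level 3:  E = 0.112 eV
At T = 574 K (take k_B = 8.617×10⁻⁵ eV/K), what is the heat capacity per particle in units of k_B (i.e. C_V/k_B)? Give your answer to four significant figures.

k_BT = 8.617×10⁻⁵ × 574 K = 0.0494616 eV.
Eᵢ/kT = 0, 1.26967, 1.49813, 2.26438.
Z = Σ e^(−Eᵢ/kT) = e^(−0) + e^(−1.26967) + e^(−1.49813) + e^(−2.26438) = 1.00000 + 0.280924 + 0.223548 + 0.103894 = 1.60837.
⟨E⟩ = 0.0285028 eV, ⟨E²⟩ = 0.00226231 eV².
C_V/k_B = (⟨E²⟩ − ⟨E⟩²)/(kT)² = (0.00226231 − 0.000812410)/0.00244645 = 0.5927.

0.5927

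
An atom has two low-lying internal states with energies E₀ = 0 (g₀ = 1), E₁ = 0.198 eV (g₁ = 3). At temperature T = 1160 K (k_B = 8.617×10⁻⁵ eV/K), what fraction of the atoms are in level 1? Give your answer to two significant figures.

0.29

k_BT = 8.617×10⁻⁵ × 1160 K = 0.09996 eV.
Eᵢ/kT = 0, 1.981.
Z = Σ gᵢe^(−Eᵢ/kT) = 1·e^(−0) + 3·e^(−1.981) = 1.000 + 0.4138 = 1.414.
P₁ = g₁ e^(−E₁/kT) / Z = 0.4138/1.414 = 0.29.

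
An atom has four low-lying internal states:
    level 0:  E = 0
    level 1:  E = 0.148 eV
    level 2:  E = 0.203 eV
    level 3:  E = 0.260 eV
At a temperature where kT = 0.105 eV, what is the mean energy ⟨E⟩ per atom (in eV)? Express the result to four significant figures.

0.05932 eV

Eᵢ/kT = 0, 1.40952, 1.93333, 2.47619.
Z = Σ e^(−Eᵢ/kT) = e^(−0) + e^(−1.40952) + e^(−1.93333) + e^(−2.47619) = 1.00000 + 0.244261 + 0.144666 + 0.0840629 = 1.47299.
⟨E⟩ = Σ Eᵢ e^(−Eᵢ/kT) / Z = (0·1.00000 + 0.148·0.244261 + 0.203·0.144666 + 0.260·0.0840629) / 1.47299 = 0.05932 eV.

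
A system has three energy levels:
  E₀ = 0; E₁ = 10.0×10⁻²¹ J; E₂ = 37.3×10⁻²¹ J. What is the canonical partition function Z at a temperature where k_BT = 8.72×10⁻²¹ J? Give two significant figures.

Eᵢ/kT = 0, 1.147, 4.278.
Z = Σ e^(−Eᵢ/kT) = e^(−0) + e^(−1.147) + e^(−4.278) = 1.000 + 0.3176 + 0.01387 = 1.331.

Z = 1.3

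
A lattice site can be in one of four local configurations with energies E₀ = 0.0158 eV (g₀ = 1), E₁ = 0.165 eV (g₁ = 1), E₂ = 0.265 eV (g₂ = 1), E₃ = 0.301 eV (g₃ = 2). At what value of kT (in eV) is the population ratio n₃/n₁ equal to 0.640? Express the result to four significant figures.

0.1194 eV

n₃/n₁ = (g₃/g₁) exp[−(E₃−E₁)/kT] = 0.640.
⇒ (E₃−E₁)/kT = ln((2/1)/0.640) = ln(3.12500) = 1.13943.
kT = 0.136 eV / 1.13943 = 0.1194 eV.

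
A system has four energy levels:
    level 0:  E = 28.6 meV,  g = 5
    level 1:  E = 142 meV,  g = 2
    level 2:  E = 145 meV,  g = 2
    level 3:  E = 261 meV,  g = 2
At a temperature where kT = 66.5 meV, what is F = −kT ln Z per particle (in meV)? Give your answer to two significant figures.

-88 meV

Eᵢ/kT = 0.4301, 2.135, 2.180, 3.925.
Z = Σ gᵢe^(−Eᵢ/kT) = 5·e^(−0.4301) + 2·e^(−2.135) + 2·e^(−2.180) + 2·e^(−3.925) = 3.252 + 0.2365 + 0.2261 + 0.03948 = 3.754.
F = −kT ln Z = −66.5 × ln(3.754) = −66.5 × 1.323 = -88 meV.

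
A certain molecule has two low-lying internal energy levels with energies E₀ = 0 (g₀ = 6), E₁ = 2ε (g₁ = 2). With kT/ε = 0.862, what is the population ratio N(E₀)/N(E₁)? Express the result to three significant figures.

30.5

n₀/n₁ = (g₀/g₁) exp[−(E₀−E₁)/kT] = (6/2) × exp(−(-2ε)/(0.862ε)) = (6/2) × exp(2.3202) = 30.5.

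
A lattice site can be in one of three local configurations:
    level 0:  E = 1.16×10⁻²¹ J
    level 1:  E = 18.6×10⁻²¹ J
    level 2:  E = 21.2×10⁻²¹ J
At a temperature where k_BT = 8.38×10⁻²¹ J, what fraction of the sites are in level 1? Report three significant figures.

Eᵢ/kT = 0.13842, 2.2196, 2.5298.
Z = Σ e^(−Eᵢ/kT) = e^(−0.13842) + e^(−2.2196) + e^(−2.5298) = 0.87073 + 0.10865 + 0.079675 = 1.0591.
P₁ = e^(−E₁/kT) / Z = 0.10865/1.0591 = 0.103.

0.103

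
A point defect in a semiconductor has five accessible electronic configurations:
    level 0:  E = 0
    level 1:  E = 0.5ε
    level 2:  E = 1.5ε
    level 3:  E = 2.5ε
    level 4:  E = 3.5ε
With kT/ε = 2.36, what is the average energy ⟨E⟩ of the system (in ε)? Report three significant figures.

Eᵢ/kT = 0, 0.21186, 0.63559, 1.0593, 1.4831.
Z = Σ e^(−Eᵢ/kT) = e^(−0) + e^(−0.21186) + e^(−0.63559) + e^(−1.0593) + e^(−1.4831) = 1.0000 + 0.80908 + 0.52962 + 0.34670 + 0.22693 = 2.9123.
⟨E⟩ = Σ Eᵢ e^(−Eᵢ/kT) / Z = (0·1.0000 + 0.5·0.80908 + 1.5·0.52962 + 2.5·0.34670 + 3.5·0.22693) / 2.9123 = 0.982 ε.

0.982 ε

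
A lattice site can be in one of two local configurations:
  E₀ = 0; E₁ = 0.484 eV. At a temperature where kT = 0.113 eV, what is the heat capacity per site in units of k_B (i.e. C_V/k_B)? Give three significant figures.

Eᵢ/kT = 0, 4.2832.
Z = Σ e^(−Eᵢ/kT) = e^(−0) + e^(−4.2832) = 1.0000 + 0.013798 = 1.0138.
⟨E⟩ = 0.0065873 eV, ⟨E²⟩ = 0.0031883 eV².
C_V/k_B = (⟨E²⟩ − ⟨E⟩²)/(kT)² = (0.0031883 − 0.000043393)/0.012769 = 0.246.

0.246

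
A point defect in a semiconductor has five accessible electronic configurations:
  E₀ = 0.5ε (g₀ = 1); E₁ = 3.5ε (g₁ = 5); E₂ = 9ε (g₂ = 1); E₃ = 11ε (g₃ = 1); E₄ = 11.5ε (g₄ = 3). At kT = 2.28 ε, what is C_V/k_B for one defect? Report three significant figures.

Eᵢ/kT = 0.21930, 1.5351, 3.9474, 4.8246, 5.0439.
Z = Σ gᵢe^(−Eᵢ/kT) = 1·e^(−0.21930) + 5·e^(−1.5351) + 1·e^(−3.9474) + 1·e^(−4.8246) + 3·e^(−5.0439) = 0.80308 + 1.0772 + 0.019305 + 0.0080298 + 0.019346 = 1.9270.
⟨E⟩ = 2.4163 ε, ⟨E²⟩ = 9.5954 ε².
C_V/k_B = (⟨E²⟩ − ⟨E⟩²)/(kT)² = (9.5954 − 5.8385)/5.1984 = 0.723.

0.723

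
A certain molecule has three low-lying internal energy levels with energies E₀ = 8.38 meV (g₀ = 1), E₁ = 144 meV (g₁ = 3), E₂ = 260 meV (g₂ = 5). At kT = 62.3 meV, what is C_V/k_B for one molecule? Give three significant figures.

Eᵢ/kT = 0.13451, 2.3114, 4.1734.
Z = Σ gᵢe^(−Eᵢ/kT) = 1·e^(−0.13451) + 3·e^(−2.3114) + 5·e^(−4.1734) = 0.87414 + 0.29737 + 0.076999 = 1.2485.
⟨E⟩ = 56.200 meV, ⟨E²⟩ = 9157.2 meV².
C_V/k_B = (⟨E²⟩ − ⟨E⟩²)/(kT)² = (9157.2 − 3158.4)/3881.3 = 1.55.

1.55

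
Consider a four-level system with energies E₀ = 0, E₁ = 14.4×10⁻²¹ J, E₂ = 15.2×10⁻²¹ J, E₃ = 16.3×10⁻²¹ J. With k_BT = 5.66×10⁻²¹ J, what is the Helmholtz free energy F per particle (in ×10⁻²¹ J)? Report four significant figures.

Eᵢ/kT = 0, 2.54417, 2.68551, 2.87986.
Z = Σ e^(−Eᵢ/kT) = e^(−0) + e^(−2.54417) + e^(−2.68551) + e^(−2.87986) = 1.00000 + 0.0785382 + 0.0681864 + 0.0561426 = 1.20287.
F = −kT ln Z = −5.66 × ln(1.20287) = −5.66 × 0.184710 = -1.045 ×10⁻²¹ J.

-1.045 ×10⁻²¹ J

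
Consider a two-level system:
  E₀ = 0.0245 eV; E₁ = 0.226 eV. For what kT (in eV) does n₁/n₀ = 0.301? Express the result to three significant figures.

n₁/n₀ = exp[−(E₁−E₀)/kT] = 0.301.
⇒ (E₁−E₀)/kT = ln(1/0.301) = ln(3.3223) = 1.2007.
kT = 0.2015 eV / 1.2007 = 0.168 eV.

0.168 eV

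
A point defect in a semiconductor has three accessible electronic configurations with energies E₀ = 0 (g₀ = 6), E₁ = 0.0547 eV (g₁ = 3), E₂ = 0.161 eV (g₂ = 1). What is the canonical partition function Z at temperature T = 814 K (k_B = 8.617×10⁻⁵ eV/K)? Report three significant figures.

Z = 7.48

k_BT = 8.617×10⁻⁵ × 814 K = 0.070142 eV.
Eᵢ/kT = 0, 0.77985, 2.2953.
Z = Σ gᵢe^(−Eᵢ/kT) = 6·e^(−0) + 3·e^(−0.77985) + 1·e^(−2.2953) = 6.0000 + 1.3754 + 0.10073 = 7.4761.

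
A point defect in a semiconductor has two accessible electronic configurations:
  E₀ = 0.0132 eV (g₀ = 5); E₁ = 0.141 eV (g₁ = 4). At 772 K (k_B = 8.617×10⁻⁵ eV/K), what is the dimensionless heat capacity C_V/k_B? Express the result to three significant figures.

0.346

k_BT = 8.617×10⁻⁵ × 772 K = 0.066523 eV.
Eᵢ/kT = 0.19843, 2.1196.
Z = Σ gᵢe^(−Eᵢ/kT) = 5·e^(−0.19843) + 4·e^(−2.1196) = 4.1001 + 0.48032 = 4.5804.
⟨E⟩ = 0.026602 eV, ⟨E²⟩ = 0.0022408 eV².
C_V/k_B = (⟨E²⟩ − ⟨E⟩²)/(kT)² = (0.0022408 − 0.00070767)/0.0044253 = 0.346.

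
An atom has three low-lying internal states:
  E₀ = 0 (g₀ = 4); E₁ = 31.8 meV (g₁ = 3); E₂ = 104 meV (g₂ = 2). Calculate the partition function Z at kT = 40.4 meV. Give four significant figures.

Z = 5.518

Eᵢ/kT = 0, 0.787129, 2.57426.
Z = Σ gᵢe^(−Eᵢ/kT) = 4·e^(−0) + 3·e^(−0.787129) + 2·e^(−2.57426) = 4.00000 + 1.36545 + 0.152420 = 5.51787.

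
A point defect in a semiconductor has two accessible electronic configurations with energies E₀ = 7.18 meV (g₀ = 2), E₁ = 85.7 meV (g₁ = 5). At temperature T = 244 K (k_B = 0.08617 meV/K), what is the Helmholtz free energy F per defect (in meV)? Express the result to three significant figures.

-8.61 meV

k_BT = 0.08617 × 244 K = 21.025 meV.
Eᵢ/kT = 0.34150, 4.0761.
Z = Σ gᵢe^(−Eᵢ/kT) = 2·e^(−0.34150) + 5·e^(−4.0761) = 1.4214 + 0.084868 = 1.5063.
F = −kT ln Z = −21.025 × ln(1.5063) = −21.025 × 0.40966 = -8.61 meV.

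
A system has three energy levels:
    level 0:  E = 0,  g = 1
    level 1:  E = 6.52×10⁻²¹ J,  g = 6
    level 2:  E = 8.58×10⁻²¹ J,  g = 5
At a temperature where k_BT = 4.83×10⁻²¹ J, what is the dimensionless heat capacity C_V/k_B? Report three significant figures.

Eᵢ/kT = 0, 1.3499, 1.7764.
Z = Σ gᵢe^(−Eᵢ/kT) = 1·e^(−0) + 6·e^(−1.3499) + 5·e^(−1.7764) = 1.0000 + 1.5556 + 0.84623 = 3.4018.
⟨E⟩ = 5.1159, ⟨E²⟩ = 37.752.
C_V/k_B = (⟨E²⟩ − ⟨E⟩²)/(kT)² = (37.752 − 26.172)/23.329 = 0.496.

0.496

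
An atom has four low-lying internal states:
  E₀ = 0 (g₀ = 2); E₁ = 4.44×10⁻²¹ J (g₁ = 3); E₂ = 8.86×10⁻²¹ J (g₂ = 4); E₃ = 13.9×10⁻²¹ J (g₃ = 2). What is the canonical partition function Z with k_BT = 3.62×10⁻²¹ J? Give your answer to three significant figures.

Eᵢ/kT = 0, 1.2265, 2.4475, 3.8398.
Z = Σ gᵢe^(−Eᵢ/kT) = 2·e^(−0) + 3·e^(−1.2265) + 4·e^(−2.4475) + 2·e^(−3.8398) = 2.0000 + 0.87995 + 0.34604 + 0.042996 = 3.2690.

Z = 3.27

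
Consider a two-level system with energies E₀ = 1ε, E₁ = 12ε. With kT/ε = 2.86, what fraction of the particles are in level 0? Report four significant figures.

0.9791

Eᵢ/kT = 0.349650, 4.19580.
Z = Σ e^(−Eᵢ/kT) = e^(−0.349650) + e^(−4.19580) = 0.704935 + 0.0150587 = 0.719994.
P₀ = e^(−E₀/kT) / Z = 0.704935/0.719994 = 0.9791.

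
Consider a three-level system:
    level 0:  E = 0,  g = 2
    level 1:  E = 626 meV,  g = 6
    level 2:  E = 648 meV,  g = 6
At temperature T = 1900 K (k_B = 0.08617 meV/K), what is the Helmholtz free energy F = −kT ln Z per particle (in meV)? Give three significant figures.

k_BT = 0.08617 × 1900 K = 163.72 meV.
Eᵢ/kT = 0, 3.8236, 3.9580.
Z = Σ gᵢe^(−Eᵢ/kT) = 2·e^(−0) + 6·e^(−3.8236) + 6·e^(−3.9580) = 2.0000 + 0.13109 + 0.11461 = 2.2457.
F = −kT ln Z = −163.72 × ln(2.2457) = −163.72 × 0.80902 = -132 meV.

-132 meV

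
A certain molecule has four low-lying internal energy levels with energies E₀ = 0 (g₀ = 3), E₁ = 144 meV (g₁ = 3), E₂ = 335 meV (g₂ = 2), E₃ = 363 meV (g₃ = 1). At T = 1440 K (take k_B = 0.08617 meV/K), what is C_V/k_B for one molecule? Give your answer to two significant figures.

0.50

k_BT = 0.08617 × 1440 K = 124.1 meV.
Eᵢ/kT = 0, 1.160, 2.699, 2.925.
Z = Σ gᵢe^(−Eᵢ/kT) = 3·e^(−0) + 3·e^(−1.160) + 2·e^(−2.699) + 1·e^(−2.925) = 3.000 + 0.9405 + 0.1345 + 0.05366 = 4.129.
⟨E⟩ = 48.43 meV, ⟨E²⟩ = 10090 meV².
C_V/k_B = (⟨E²⟩ − ⟨E⟩²)/(kT)² = (10090 − 2345)/15400 = 0.50.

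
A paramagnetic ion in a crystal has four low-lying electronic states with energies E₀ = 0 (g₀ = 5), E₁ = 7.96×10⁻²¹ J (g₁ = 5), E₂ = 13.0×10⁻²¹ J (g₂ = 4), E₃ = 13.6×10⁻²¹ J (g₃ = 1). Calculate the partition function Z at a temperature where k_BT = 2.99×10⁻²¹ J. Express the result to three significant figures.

Eᵢ/kT = 0, 2.6622, 4.3478, 4.5485.
Z = Σ gᵢe^(−Eᵢ/kT) = 5·e^(−0) + 5·e^(−2.6622) + 4·e^(−4.3478) + 1·e^(−4.5485) = 5.0000 + 0.34897 + 0.051741 + 0.010583 = 5.4113.

Z = 5.41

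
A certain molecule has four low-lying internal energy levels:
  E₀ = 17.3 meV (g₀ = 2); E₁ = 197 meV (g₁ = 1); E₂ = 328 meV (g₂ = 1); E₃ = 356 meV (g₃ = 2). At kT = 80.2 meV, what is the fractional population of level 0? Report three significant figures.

Eᵢ/kT = 0.21571, 2.4564, 4.0898, 4.4389.
Z = Σ gᵢe^(−Eᵢ/kT) = 2·e^(−0.21571) + 1·e^(−2.4564) + 1·e^(−4.0898) + 2·e^(−4.4389) = 1.6119 + 0.085743 + 0.016743 + 0.023618 = 1.7380.
P₀ = g₀ e^(−E₀/kT) / Z = 1.6119/1.7380 = 0.927.

0.927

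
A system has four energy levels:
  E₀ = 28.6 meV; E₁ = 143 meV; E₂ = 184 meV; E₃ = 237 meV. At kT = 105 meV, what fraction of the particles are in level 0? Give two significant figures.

0.59

Eᵢ/kT = 0.2724, 1.362, 1.752, 2.257.
Z = Σ e^(−Eᵢ/kT) = e^(−0.2724) + e^(−1.362) + e^(−1.752) + e^(−2.257) = 0.7615 + 0.2561 + 0.1734 + 0.1047 = 1.296.
P₀ = e^(−E₀/kT) / Z = 0.7615/1.296 = 0.59.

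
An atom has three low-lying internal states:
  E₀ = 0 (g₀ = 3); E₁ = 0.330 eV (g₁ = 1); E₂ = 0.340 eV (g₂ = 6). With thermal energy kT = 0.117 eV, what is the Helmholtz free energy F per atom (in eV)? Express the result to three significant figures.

Eᵢ/kT = 0, 2.8205, 2.9060.
Z = Σ gᵢe^(−Eᵢ/kT) = 3·e^(−0) + 1·e^(−2.8205) + 6·e^(−2.9060) = 3.0000 + 0.059576 + 0.32816 = 3.3877.
F = −kT ln Z = −0.117 × ln(3.3877) = −0.117 × 1.2202 = -0.143 eV.

-0.143 eV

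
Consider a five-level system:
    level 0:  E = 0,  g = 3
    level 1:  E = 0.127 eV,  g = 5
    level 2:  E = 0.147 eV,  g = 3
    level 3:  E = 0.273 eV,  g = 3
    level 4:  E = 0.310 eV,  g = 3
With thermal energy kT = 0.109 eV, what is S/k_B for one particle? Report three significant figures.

Eᵢ/kT = 0, 1.1651, 1.3486, 2.5046, 2.8440.
Z = Σ gᵢe^(−Eᵢ/kT) = 3·e^(−0) + 5·e^(−1.1651) + 3·e^(−1.3486) + 3·e^(−2.5046) + 3·e^(−2.8440) = 3.0000 + 1.5595 + 0.77881 + 0.24512 + 0.17458 = 5.7580.
⟨E⟩ = Σ EᵢPᵢ = 0.075300 eV.
S/k_B = ln Z + ⟨E⟩/kT = ln(5.7580) + 0.075300/0.109 = 1.7506 + 0.69083 = 2.44.

2.44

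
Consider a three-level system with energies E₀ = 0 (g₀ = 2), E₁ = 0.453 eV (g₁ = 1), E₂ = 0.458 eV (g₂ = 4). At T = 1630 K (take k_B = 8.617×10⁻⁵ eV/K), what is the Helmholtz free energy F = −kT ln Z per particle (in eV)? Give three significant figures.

k_BT = 8.617×10⁻⁵ × 1630 K = 0.14046 eV.
Eᵢ/kT = 0, 3.2251, 3.2607.
Z = Σ gᵢe^(−Eᵢ/kT) = 2·e^(−0) + 1·e^(−3.2251) + 4·e^(−3.2607) = 2.0000 + 0.039752 + 0.15345 = 2.1932.
F = −kT ln Z = −0.14046 × ln(2.1932) = −0.14046 × 0.78536 = -0.110 eV.

-0.110 eV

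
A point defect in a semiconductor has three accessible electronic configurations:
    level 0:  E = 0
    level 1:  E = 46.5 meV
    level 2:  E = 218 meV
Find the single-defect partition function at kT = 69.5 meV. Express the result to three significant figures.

Z = 1.56

Eᵢ/kT = 0, 0.66906, 3.1367.
Z = Σ e^(−Eᵢ/kT) = e^(−0) + e^(−0.66906) + e^(−3.1367) = 1.0000 + 0.51219 + 0.043426 = 1.5556.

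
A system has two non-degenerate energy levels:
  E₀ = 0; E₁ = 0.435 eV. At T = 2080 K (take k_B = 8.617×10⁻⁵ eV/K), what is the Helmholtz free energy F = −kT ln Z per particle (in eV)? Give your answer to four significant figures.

k_BT = 8.617×10⁻⁵ × 2080 K = 0.179234 eV.
Eᵢ/kT = 0, 2.42699.
Z = Σ e^(−Eᵢ/kT) = e^(−0) + e^(−2.42699) = 1.00000 + 0.0883022 = 1.08830.
F = −kT ln Z = −0.179234 × ln(1.08830) = −0.179234 × 0.0846168 = -0.01517 eV.

-0.01517 eV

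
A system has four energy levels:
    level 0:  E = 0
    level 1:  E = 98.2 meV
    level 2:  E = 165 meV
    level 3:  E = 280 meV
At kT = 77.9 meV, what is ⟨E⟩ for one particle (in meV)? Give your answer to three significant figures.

38.7 meV

Eᵢ/kT = 0, 1.2606, 2.1181, 3.5944.
Z = Σ e^(−Eᵢ/kT) = e^(−0) + e^(−1.2606) + e^(−2.1181) + e^(−3.5944) = 1.0000 + 0.28348 + 0.12026 + 0.027477 = 1.4312.
⟨E⟩ = Σ Eᵢ e^(−Eᵢ/kT) / Z = (0·1.0000 + 98.2·0.28348 + 165·0.12026 + 280·0.027477) / 1.4312 = 38.7 meV.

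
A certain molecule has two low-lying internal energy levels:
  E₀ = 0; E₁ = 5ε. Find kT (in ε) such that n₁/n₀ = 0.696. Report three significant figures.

n₁/n₀ = exp[−(E₁−E₀)/kT] = 0.696.
⇒ (E₁−E₀)/kT = ln(1/0.696) = ln(1.4368) = 0.36242.
kT = 5ε / 0.36242 = 13.8 ε.

13.8 ε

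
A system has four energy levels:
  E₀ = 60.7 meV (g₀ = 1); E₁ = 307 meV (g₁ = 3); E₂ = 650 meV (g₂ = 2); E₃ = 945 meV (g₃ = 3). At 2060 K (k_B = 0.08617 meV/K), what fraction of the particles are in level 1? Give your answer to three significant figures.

k_BT = 0.08617 × 2060 K = 177.51 meV.
Eᵢ/kT = 0.34195, 1.7295, 3.6618, 5.3236.
Z = Σ gᵢe^(−Eᵢ/kT) = 1·e^(−0.34195) + 3·e^(−1.7295) + 2·e^(−3.6618) + 3·e^(−5.3236) = 0.71038 + 0.53212 + 0.051372 + 0.014626 = 1.3085.
P₁ = g₁ e^(−E₁/kT) / Z = 0.53212/1.3085 = 0.407.

0.407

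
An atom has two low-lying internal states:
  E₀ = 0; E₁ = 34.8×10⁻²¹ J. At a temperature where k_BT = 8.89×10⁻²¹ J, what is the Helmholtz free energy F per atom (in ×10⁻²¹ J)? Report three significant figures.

-0.176 ×10⁻²¹ J

Eᵢ/kT = 0, 3.9145.
Z = Σ e^(−Eᵢ/kT) = e^(−0) + e^(−3.9145) = 1.0000 + 0.019951 = 1.0200.
F = −kT ln Z = −8.89 × ln(1.0200) = −8.89 × 0.019803 = -0.176 ×10⁻²¹ J.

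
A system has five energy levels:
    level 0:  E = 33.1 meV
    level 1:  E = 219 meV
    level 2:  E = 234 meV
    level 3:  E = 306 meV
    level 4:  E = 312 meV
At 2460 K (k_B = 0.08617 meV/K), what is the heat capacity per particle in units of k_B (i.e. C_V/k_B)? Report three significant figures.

k_BT = 0.08617 × 2460 K = 211.98 meV.
Eᵢ/kT = 0.15615, 1.0331, 1.1039, 1.4435, 1.4718.
Z = Σ e^(−Eᵢ/kT) = e^(−0.15615) + e^(−1.0331) + e^(−1.1039) + e^(−1.4435) + e^(−1.4718) = 0.85543 + 0.35590 + 0.33158 + 0.23610 + 0.22951 = 2.0085.
⟨E⟩ = 163.16 meV, ⟨E²⟩ = 40135 meV².
C_V/k_B = (⟨E²⟩ − ⟨E⟩²)/(kT)² = (40135 − 26621)/44936 = 0.301.

0.301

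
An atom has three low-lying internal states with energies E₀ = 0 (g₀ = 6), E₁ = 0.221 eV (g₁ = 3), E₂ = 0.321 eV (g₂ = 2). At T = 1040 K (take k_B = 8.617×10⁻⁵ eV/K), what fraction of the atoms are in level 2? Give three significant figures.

k_BT = 8.617×10⁻⁵ × 1040 K = 0.089617 eV.
Eᵢ/kT = 0, 2.4660, 3.5819.
Z = Σ gᵢe^(−Eᵢ/kT) = 6·e^(−0) + 3·e^(−2.4660) + 2·e^(−3.5819) = 6.0000 + 0.25477 + 0.055646 = 6.3104.
P₂ = g₂ e^(−E₂/kT) / Z = 0.055646/6.3104 = 0.00882.

0.00882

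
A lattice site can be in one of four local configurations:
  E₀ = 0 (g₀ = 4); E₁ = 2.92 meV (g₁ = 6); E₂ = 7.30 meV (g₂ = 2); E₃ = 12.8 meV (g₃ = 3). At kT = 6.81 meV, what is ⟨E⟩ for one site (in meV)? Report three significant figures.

Eᵢ/kT = 0, 0.42878, 1.0720, 1.8796.
Z = Σ gᵢe^(−Eᵢ/kT) = 4·e^(−0) + 6·e^(−0.42878) + 2·e^(−1.0720) + 3·e^(−1.8796) = 4.0000 + 3.9078 + 0.68465 + 0.45795 = 9.0504.
⟨E⟩ = Σ Eᵢ gᵢe^(−Eᵢ/kT) / Z = (0·4.0000 + 2.92·3.9078 + 7.30·0.68465 + 12.8·0.45795) / 9.0504 = 2.46 meV.

2.46 meV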